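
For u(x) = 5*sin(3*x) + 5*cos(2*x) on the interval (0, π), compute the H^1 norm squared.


||u||_{H^1(0,π)}^2 = 300 + 375*π/2

u'(x) = -10*sin(2*x) + 15*cos(3*x).
Expand u² and (u')² and integrate term by term on (0, π), using: for integers n ≥ 1, ∫_0^π sin²(nx) dx = ∫_0^π cos²(nx) dx = π/2; for n ≠ n', ∫_0^π sin(nx)sin(n'x) dx = ∫_0^π cos(nx)cos(n'x) dx = 0; and by product-to-sum, ∫_0^π sin(nx)cos(n'x) dx = ½∫_0^π [sin((n+n')x) + sin((n−n')x)] dx, which is 0 when n+n' is even and 2n/(n²−n'²) when n+n' is odd (it need not vanish on (0, π)).
  u² squared terms: (5)²·∫cos(2x)² dx = 25·π/2 = 25*π/2;  (5)²·∫sin(3x)² dx = 25·π/2 = 25*π/2.
  u² cross terms: 2·(5)·(5)·∫cos(2x)·sin(3x) dx = 50·(6/5) = 60.
  So ∫_0^π u² dx = 25*π/2 + 25*π/2 + 60 = 60 + 25*π.
  (u')² squared terms: (-10)²·∫sin(2x)² dx = 100·π/2 = 50*π;  (15)²·∫cos(3x)² dx = 225·π/2 = 225*π/2.
  (u')² cross terms: 2·(-10)·(15)·∫sin(2x)·cos(3x) dx = -300·(-4/5) = 240.
  So ∫_0^π (u')² dx = 50*π + 225*π/2 + 240 = 240 + 325*π/2.
||u||_{H^1}^2 = (60 + 25*π) + (240 + 325*π/2) = 300 + 375*π/2.


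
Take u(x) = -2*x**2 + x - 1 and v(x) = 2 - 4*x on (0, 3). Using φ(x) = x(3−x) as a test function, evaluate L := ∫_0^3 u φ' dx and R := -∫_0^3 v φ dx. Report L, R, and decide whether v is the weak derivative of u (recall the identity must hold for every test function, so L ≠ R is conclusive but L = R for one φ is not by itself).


LHS = 45/2, RHS = 18. No, v is not the weak derivative of u.

u(x) = -2*x**2 + x - 1, classical derivative u'(x) = 1 - 4*x.
φ(x) = x(3−x), so φ'(x) = 3 - 2*x.
Note φ(0) = φ(3) = 0, so the boundary term u·φ vanishes.
LHS = ∫_0^3 u(x) φ'(x) dx = ∫_0^3 (4*x^3 - 8*x^2 + 5*x - 3) dx. Term by term:
  ∫_0^3 4*x^3 dx = 81;  ∫_0^3 -8*x^2 dx = -72;  ∫_0^3 5*x dx = 45/2;
  ∫_0^3 -3 dx = -9.
Sum: 81 − 72 + 45/2 − 9 = 45/2.
So LHS = 45/2.
∫_0^3 v(x) φ(x) dx = ∫_0^3 (4*x^3 - 14*x^2 + 6*x) dx. Term by term:
  ∫_0^3 4*x^3 dx = 81;  ∫_0^3 -14*x^2 dx = -126;  ∫_0^3 6*x dx = 27.
Sum: 81 − 126 + 27 = -18.
So RHS = -∫_0^3 v(x) φ(x) dx = 18.
LHS − RHS = 9/2 ≠ 0, so the identity fails.
(For a valid weak derivative the identity must hold for EVERY test function, in particular this one. The failure shows v is NOT the weak derivative of u.)
Correct weak derivative would be u'(x) = 1 - 4*x.


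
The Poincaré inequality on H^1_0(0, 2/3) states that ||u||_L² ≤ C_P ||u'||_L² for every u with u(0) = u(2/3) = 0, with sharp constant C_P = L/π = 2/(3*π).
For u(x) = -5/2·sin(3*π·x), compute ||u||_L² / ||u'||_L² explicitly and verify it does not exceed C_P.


||u||_L² / ||u'||_L² = 1/(3*π) < C_P = 2/(3*π).

u(x) = -5/2·sin(3*π·x), so u'(x) = -15*π*cos(3*π*x)/2.
Writing u(x) = A·sin(kπx/L) with A = -5/2 and k = 2, use ∫_0^L sin²(kπx/L) dx = L/2 and ∫_0^L cos²(kπx/L) dx = L/2.
u² = 25/4·sin²(3*π·x) and (u')² = 225*π^2/4·cos²(3*π·x), and each of sin², cos² integrates to L/2 = 1/3 over (0, 2/3).
∫_0^2/3 u² dx = 25/12, so ||u||_L² = 5*sqrt(3)/6.
∫_0^2/3 (u')² dx = 75*π^2/4, so ||u'||_L² = 5*sqrt(3)*π/2.
Ratio ||u||_L² / ||u'||_L² = 1/(3*π).
Sharp Poincaré constant on H^1_0(0, 2/3) is C_P = L/π = 2/(3*π), achieved by sin(3*π/2·x).
This is the k = 2 harmonic; the ratio L/(kπ) is strictly less than C_P = L/π, consistent with the sharp inequality ||u||_L² ≤ C_P ||u'||_L².


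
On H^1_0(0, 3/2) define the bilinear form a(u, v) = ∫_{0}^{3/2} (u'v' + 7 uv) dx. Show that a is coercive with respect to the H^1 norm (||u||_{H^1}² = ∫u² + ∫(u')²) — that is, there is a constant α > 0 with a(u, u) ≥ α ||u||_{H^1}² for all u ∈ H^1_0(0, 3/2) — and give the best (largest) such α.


α = 1

Coercivity of a(·,·) on H^1_0(0, 3/2) means a(u, u) ≥ α ||u||_{H^1}² for every u ∈ H^1_0.
The interval has length L = 3/2, and Poincaré/coercivity depend only on L. Here a(u, u) = ∫(u')² + (7)·∫u².
Here c = 7 ≥ 1, so a(u,u) = ∫(u')² + c∫u² ≥ ∫(u')² + ∫u² = ||u||_{H^1}², i.e. α = 1 works. No larger α is possible: a(u,u) ≥ α||u||_{H^1}² means (1−α)∫(u')² ≥ (α−c)∫u², and for the modes u_n = sin(nπ(x−x₀)/L) (x₀ the left endpoint) one has ∫u_n²/∫(u_n')² = (L/(nπ))² → 0, so a(u_n,u_n)/||u_n||_{H^1}² → 1. Hence the optimal constant is α = 1.
Therefore α = 1.


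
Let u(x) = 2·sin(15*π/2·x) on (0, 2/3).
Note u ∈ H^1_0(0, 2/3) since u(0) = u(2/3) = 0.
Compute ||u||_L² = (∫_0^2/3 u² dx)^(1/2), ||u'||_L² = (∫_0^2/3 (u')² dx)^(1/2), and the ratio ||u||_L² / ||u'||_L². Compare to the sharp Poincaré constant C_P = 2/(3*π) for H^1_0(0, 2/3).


||u||_L² / ||u'||_L² = 2/(15*π) < C_P = 2/(3*π).

u(x) = 2·sin(15*π/2·x), so u'(x) = 15*π*cos(15*π*x/2).
Writing u(x) = A·sin(kπx/L) with A = 2 and k = 5, use ∫_0^L sin²(kπx/L) dx = L/2 and ∫_0^L cos²(kπx/L) dx = L/2.
u² = 4·sin²(15*π/2·x) and (u')² = 225*π^2·cos²(15*π/2·x), and each of sin², cos² integrates to L/2 = 1/3 over (0, 2/3).
∫_0^2/3 u² dx = 4/3, so ||u||_L² = 2*sqrt(3)/3.
∫_0^2/3 (u')² dx = 75*π^2, so ||u'||_L² = 5*sqrt(3)*π.
Ratio ||u||_L² / ||u'||_L² = 2/(15*π).
Sharp Poincaré constant on H^1_0(0, 2/3) is C_P = L/π = 2/(3*π), achieved by sin(3*π/2·x).
This is the k = 5 harmonic; the ratio L/(kπ) is strictly less than C_P = L/π, consistent with the sharp inequality ||u||_L² ≤ C_P ||u'||_L².


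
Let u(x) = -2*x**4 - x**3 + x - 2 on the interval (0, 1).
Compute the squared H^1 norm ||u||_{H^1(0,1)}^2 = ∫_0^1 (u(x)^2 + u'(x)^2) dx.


||u||_{H^1}^2 = 2381/126

The H^1 norm (squared) on an interval (0, L) is
  ||u||_{H^1}^2 = ∫_0^L u(x)^2 dx + ∫_0^L u'(x)^2 dx.
Compute u'(x) = -8*x**3 - 3*x**2 + 1.
Then u(x)^2 = 4*x**8 + 4*x**7 + x**6 - 4*x**5 + 6*x**4 + 4*x**3 + x**2 - 4*x + 4 and u'(x)^2 = 64*x**6 + 48*x**5 + 9*x**4 - 16*x**3 - 6*x**2 + 1.
Integrate each monomial from 0 to 1 using ∫_0^1 c·x^n dx = c·1^(n+1)/(n+1):
  ∫_0^1 u(x)^2 dx = ∫_0^1 (4*x^8 + 4*x^7 + x^6 - 4*x^5 + 6*x^4 + 4*x^3 + x^2 - 4*x + 4) dx. Term by term:
    ∫_0^1 4*x^8 dx = 4/9;  ∫_0^1 4*x^7 dx = 1/2;  ∫_0^1 x^6 dx = 1/7;
    ∫_0^1 -4*x^5 dx = -2/3;  ∫_0^1 6*x^4 dx = 6/5;  ∫_0^1 4*x^3 dx = 1;
    ∫_0^1 x^2 dx = 1/3;  ∫_0^1 -4*x dx = -2;  ∫_0^1 4 dx = 4.
  Sum: 4/9 + 1/2 + 1/7 − 2/3 + 6/5 + 1 + 1/3 − 2 + 4 = 3121/630.
  ∫_0^1 u'(x)^2 dx = ∫_0^1 (64*x^6 + 48*x^5 + 9*x^4 - 16*x^3 - 6*x^2 + 1) dx. Term by term:
    ∫_0^1 64*x^6 dx = 64/7;  ∫_0^1 48*x^5 dx = 8;  ∫_0^1 9*x^4 dx = 9/5;
    ∫_0^1 -16*x^3 dx = -4;  ∫_0^1 -6*x^2 dx = -2;  ∫_0^1 1 dx = 1.
  Sum: 64/7 + 8 + 9/5 − 4 − 2 + 1 = 488/35.
Adding: ||u||_{H^1}^2 = 3121/630 + 488/35 = 2381/126.


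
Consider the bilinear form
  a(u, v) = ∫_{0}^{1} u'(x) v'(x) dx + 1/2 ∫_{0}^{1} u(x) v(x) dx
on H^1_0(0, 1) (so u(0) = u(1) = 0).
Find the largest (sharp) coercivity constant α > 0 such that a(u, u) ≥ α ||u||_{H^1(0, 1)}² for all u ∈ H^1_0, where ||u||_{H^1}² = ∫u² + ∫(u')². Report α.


α = (1/2 + π^2)/(1 + π^2)

Coercivity of a(·,·) on H^1_0(0, 1) means a(u, u) ≥ α ||u||_{H^1}² for every u ∈ H^1_0.
The interval has length L = 1, and Poincaré/coercivity depend only on L. Here a(u, u) = ∫(u')² + (1/2)·∫u².
Here 0 < c = 1/2 < 1. The condition a(u,u) ≥ α||u||_{H^1}² reads (1−α)∫(u')² ≥ (α−c)∫u². Any admissible α is ≤ 1 (rapidly oscillating u have ∫u²/∫(u')² → 0), and α = 1 would force 0 ≥ (1−c)∫u², impossible since c < 1; so 1−α > 0. By the sharp Poincaré inequality on H^1_0 of an interval of length L, ∫(u')² ≥ (π/L)²∫u² with equality for the first sine mode sin(π(x−x₀)/L) (x₀ the left endpoint), so the inequality holds for all u iff (1−α)(π/L)² ≥ α − c, i.e. α ≤ ((π/L)² + c)/((π/L)² + 1) = (1 + c(L/π)²)/(1 + (L/π)²). With (π/L)² = π^2 and c = 1/2, the largest admissible constant is α = ((π/L)² + c)/((π/L)² + 1).
Simplifying, α = (1/2 + π^2)/(1 + π^2).


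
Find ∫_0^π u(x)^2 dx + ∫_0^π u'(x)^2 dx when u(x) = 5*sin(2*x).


||u||_{H^1(0,π)}^2 = 125*π/2

u'(x) = 10*cos(2*x).
Expand u² and (u')² and integrate term by term on (0, π), using: for integers n ≥ 1, ∫_0^π sin²(nx) dx = ∫_0^π cos²(nx) dx = π/2; for n ≠ n', ∫_0^π sin(nx)sin(n'x) dx = ∫_0^π cos(nx)cos(n'x) dx = 0; and by product-to-sum, ∫_0^π sin(nx)cos(n'x) dx = ½∫_0^π [sin((n+n')x) + sin((n−n')x)] dx, which is 0 when n+n' is even and 2n/(n²−n'²) when n+n' is odd (it need not vanish on (0, π)).
  u² squared terms: (5)²·∫sin(2x)² dx = 25·π/2 = 25*π/2.
  So ∫_0^π u² dx = 25*π/2.
  (u')² squared terms: (10)²·∫cos(2x)² dx = 100·π/2 = 50*π.
  So ∫_0^π (u')² dx = 50*π.
||u||_{H^1}^2 = (25*π/2) + (50*π) = 125*π/2.


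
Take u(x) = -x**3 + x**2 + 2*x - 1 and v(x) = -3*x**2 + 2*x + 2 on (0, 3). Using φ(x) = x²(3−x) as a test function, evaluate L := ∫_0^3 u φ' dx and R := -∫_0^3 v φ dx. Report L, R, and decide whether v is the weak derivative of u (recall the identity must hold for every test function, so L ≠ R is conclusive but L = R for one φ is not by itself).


LHS = 351/10, RHS = 351/10. Yes, v = u' weakly.

u(x) = -x**3 + x**2 + 2*x - 1, classical derivative u'(x) = -3*x**2 + 2*x + 2.
φ(x) = x²(3−x), so φ'(x) = 3*x*(2 - x).
Note φ(0) = φ(3) = 0, so the boundary term u·φ vanishes.
LHS = ∫_0^3 u(x) φ'(x) dx = ∫_0^3 (3*x^5 - 9*x^4 + 15*x^2 - 6*x) dx. Term by term:
  ∫_0^3 3*x^5 dx = 729/2;  ∫_0^3 -9*x^4 dx = -2187/5;  ∫_0^3 15*x^2 dx = 135;
  ∫_0^3 -6*x dx = -27.
Sum: 729/2 − 2187/5 + 135 − 27 = 351/10.
So LHS = 351/10.
∫_0^3 v(x) φ(x) dx = ∫_0^3 (3*x^5 - 11*x^4 + 4*x^3 + 6*x^2) dx. Term by term:
  ∫_0^3 3*x^5 dx = 729/2;  ∫_0^3 -11*x^4 dx = -2673/5;  ∫_0^3 4*x^3 dx = 81;
  ∫_0^3 6*x^2 dx = 54.
Sum: 729/2 − 2673/5 + 81 + 54 = -351/10.
So RHS = -∫_0^3 v(x) φ(x) dx = 351/10.
LHS = RHS, so the identity holds for this test φ.
Moreover u is smooth here and v(x) = u'(x) = -3*x**2 + 2*x + 2 pointwise, so the identity holds for every test function. Hence v is the weak derivative of u.


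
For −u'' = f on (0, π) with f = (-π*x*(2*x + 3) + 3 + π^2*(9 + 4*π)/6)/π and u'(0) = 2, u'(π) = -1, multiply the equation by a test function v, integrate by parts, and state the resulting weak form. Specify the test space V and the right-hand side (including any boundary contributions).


V = H^1(0, π) (v unrestricted at boundary; u is determined up to an additive constant); weak form: ∫_0^π u'v' dx = ∫_0^π ((-π*x*(2*x + 3) + 3 + π^2*(9 + 4*π)/6)/π) v dx − v(π) − 2·v(0) for all v ∈ V.

Multiply both sides by a test function v and integrate from 0 to π:
  ∫_0^π −u''(x) v(x) dx = ∫_0^π f(x) v(x) dx.
Integrate the LHS by parts once:
  ∫_0^π −u'' v dx = −[u'(x) v(x)]_0^π + ∫_0^π u'(x) v'(x) dx.
Thus ∫_0^π u'(x) v'(x) dx = ∫_0^π f(x) v(x) dx + [u'(x) v(x)]_0^π.
Choose V so that boundary terms are either known or forced to vanish.
u has inhomogeneous Neumann u'(0) = 2, u'(π) = -1. [u' v]_0^π = (-1)·v(π) − (2)·v(0) = − v(π) − 2·v(0). Take V = H^1(0, π); boundary term becomes part of RHS.
Weak formulation: find u (satisfying any essential BC) such that ∫_0^π u'(x) v'(x) dx = ∫_0^π f v dx − v(π) − 2·v(0) for all v ∈ V (Neumann data are natural BCs: they enter the RHS as boundary terms).
Substituting f(x) = (-π*x*(2*x + 3) + 3 + π^2*(9 + 4*π)/6)/π, the right-hand side is ∫_0^π ((-π*x*(2*x + 3) + 3 + π^2*(9 + 4*π)/6)/π) v dx − v(π) − 2·v(0).
Compatibility check (pure Neumann): taking v ≡ 1 ∈ V gives 0 = ∫_0^π f dx + (-1) − (2), i.e. ∫_0^π f dx must equal u'(0) − u'(π) = 3. Indeed ∫_0^π ((-π*x*(2*x + 3) + 3 + π^2*(9 + 4*π)/6)/π) dx = 3, so the data are compatible. The solution is then unique only up to an additive constant (fix it e.g. by requiring ∫_0^π u dx = 0).


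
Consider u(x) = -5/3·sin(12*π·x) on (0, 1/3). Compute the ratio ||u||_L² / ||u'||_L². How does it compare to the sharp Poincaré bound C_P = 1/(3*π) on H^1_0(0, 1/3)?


||u||_L² / ||u'||_L² = 1/(12*π) < C_P = 1/(3*π).

u(x) = -5/3·sin(12*π·x), so u'(x) = -20*π*cos(12*π*x).
Writing u(x) = A·sin(kπx/L) with A = -5/3 and k = 4, use ∫_0^L sin²(kπx/L) dx = L/2 and ∫_0^L cos²(kπx/L) dx = L/2.
u² = 25/9·sin²(12*π·x) and (u')² = 400*π^2·cos²(12*π·x), and each of sin², cos² integrates to L/2 = 1/6 over (0, 1/3).
∫_0^1/3 u² dx = 25/54, so ||u||_L² = 5*sqrt(6)/18.
∫_0^1/3 (u')² dx = 200*π^2/3, so ||u'||_L² = 10*sqrt(6)*π/3.
Ratio ||u||_L² / ||u'||_L² = 1/(12*π).
Sharp Poincaré constant on H^1_0(0, 1/3) is C_P = L/π = 1/(3*π), achieved by sin(3*π·x).
This is the k = 4 harmonic; the ratio L/(kπ) is strictly less than C_P = L/π, consistent with the sharp inequality ||u||_L² ≤ C_P ||u'||_L².


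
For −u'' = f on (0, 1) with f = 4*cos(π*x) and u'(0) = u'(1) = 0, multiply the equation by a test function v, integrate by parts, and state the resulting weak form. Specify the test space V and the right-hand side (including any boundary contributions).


V = H^1(0, 1) (no boundary constraint on v; u is determined up to an additive constant); weak form: ∫_0^1 u'v' dx = ∫_0^1 (4*cos(π*x)) v dx for all v ∈ V.

Multiply both sides by a test function v and integrate from 0 to 1:
  ∫_0^1 −u''(x) v(x) dx = ∫_0^1 f(x) v(x) dx.
Integrate the LHS by parts once:
  ∫_0^1 −u'' v dx = −[u'(x) v(x)]_0^1 + ∫_0^1 u'(x) v'(x) dx.
Thus ∫_0^1 u'(x) v'(x) dx = ∫_0^1 f(x) v(x) dx + [u'(x) v(x)]_0^1.
Choose V so that boundary terms are either known or forced to vanish.
u has homogeneous Neumann: u'(0) = u'(1) = 0. So [u' v]_0^1 = 0·v(1) − 0·v(0) = 0 for any v; take V = H^1(0, 1).
Weak formulation: find u (satisfying any essential BC) such that ∫_0^1 u'(x) v'(x) dx = ∫_0^1 f v dx for all v ∈ V (homogeneous Neumann, so boundary terms vanish).
Substituting f(x) = 4*cos(π*x), the right-hand side is ∫_0^1 (4*cos(π*x)) v dx.
Compatibility check (pure Neumann): taking v ≡ 1 ∈ V gives 0 = ∫_0^1 f dx + (0) − (0), i.e. ∫_0^1 f dx must equal u'(0) − u'(1) = 0. Indeed ∫_0^1 (4*cos(π*x)) dx = 0, so the data are compatible. The solution is then unique only up to an additive constant (fix it e.g. by requiring ∫_0^1 u dx = 0).


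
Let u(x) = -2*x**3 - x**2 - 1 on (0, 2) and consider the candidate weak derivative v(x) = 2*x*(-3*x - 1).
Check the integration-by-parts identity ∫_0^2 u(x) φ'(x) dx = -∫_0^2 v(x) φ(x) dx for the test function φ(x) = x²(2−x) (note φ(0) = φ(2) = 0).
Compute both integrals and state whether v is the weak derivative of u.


LHS = 16, RHS = 16. Yes, v = u' weakly.

u(x) = -2*x**3 - x**2 - 1, classical derivative u'(x) = -6*x**2 - 2*x.
φ(x) = x²(2−x), so φ'(x) = x*(4 - 3*x).
Note φ(0) = φ(2) = 0, so the boundary term u·φ vanishes.
LHS = ∫_0^2 u(x) φ'(x) dx = ∫_0^2 (6*x^5 - 5*x^4 - 4*x^3 + 3*x^2 - 4*x) dx. Term by term:
  ∫_0^2 6*x^5 dx = 64;  ∫_0^2 -5*x^4 dx = -32;  ∫_0^2 -4*x^3 dx = -16;
  ∫_0^2 3*x^2 dx = 8;  ∫_0^2 -4*x dx = -8.
Sum: 64 − 32 − 16 + 8 − 8 = 16.
So LHS = 16.
∫_0^2 v(x) φ(x) dx = ∫_0^2 (6*x^5 - 10*x^4 - 4*x^3) dx. Term by term:
  ∫_0^2 6*x^5 dx = 64;  ∫_0^2 -10*x^4 dx = -64;  ∫_0^2 -4*x^3 dx = -16.
Sum: 64 − 64 − 16 = -16.
So RHS = -∫_0^2 v(x) φ(x) dx = 16.
LHS = RHS, so the identity holds for this test φ.
Moreover u is smooth here and v(x) = u'(x) = -6*x**2 - 2*x pointwise, so the identity holds for every test function. Hence v is the weak derivative of u.


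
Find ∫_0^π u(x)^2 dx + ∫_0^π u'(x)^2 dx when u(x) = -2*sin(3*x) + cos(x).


||u||_{H^1(0,π)}^2 = 21*π

u'(x) = -sin(x) - 6*cos(3*x).
Expand u² and (u')² and integrate term by term on (0, π), using: for integers n ≥ 1, ∫_0^π sin²(nx) dx = ∫_0^π cos²(nx) dx = π/2; for n ≠ n', ∫_0^π sin(nx)sin(n'x) dx = ∫_0^π cos(nx)cos(n'x) dx = 0; and by product-to-sum, ∫_0^π sin(nx)cos(n'x) dx = ½∫_0^π [sin((n+n')x) + sin((n−n')x)] dx, which is 0 when n+n' is even and 2n/(n²−n'²) when n+n' is odd (it need not vanish on (0, π)).
  u² squared terms: (-2)²·∫sin(3x)² dx = 4·π/2 = 2*π;  (1)²·∫cos(x)² dx = 1·π/2 = π/2.
  u² cross terms: 2·(-2)·(1)·∫sin(3x)·cos(x) dx = -4·(0) = 0.
  So ∫_0^π u² dx = 2*π + π/2 + 0 = 5*π/2.
  (u')² squared terms: (-1)²·∫sin(x)² dx = 1·π/2 = π/2;  (-6)²·∫cos(3x)² dx = 36·π/2 = 18*π.
  (u')² cross terms: 2·(-1)·(-6)·∫sin(x)·cos(3x) dx = 12·(0) = 0.
  So ∫_0^π (u')² dx = π/2 + 18*π + 0 = 37*π/2.
||u||_{H^1}^2 = (5*π/2) + (37*π/2) = 21*π.


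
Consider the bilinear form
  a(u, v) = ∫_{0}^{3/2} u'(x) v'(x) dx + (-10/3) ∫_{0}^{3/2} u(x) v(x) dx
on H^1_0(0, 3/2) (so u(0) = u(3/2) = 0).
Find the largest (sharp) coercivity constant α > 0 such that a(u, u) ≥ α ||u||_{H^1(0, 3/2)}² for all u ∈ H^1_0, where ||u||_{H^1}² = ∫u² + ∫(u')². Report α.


α = 2*(-15 + 2*π^2)/(9 + 4*π^2)

Coercivity of a(·,·) on H^1_0(0, 3/2) means a(u, u) ≥ α ||u||_{H^1}² for every u ∈ H^1_0.
The interval has length L = 3/2, and Poincaré/coercivity depend only on L. Here a(u, u) = ∫(u')² + (-10/3)·∫u².
Here c = -10/3 < 0 with |c| < (π/L)² = 4*π^2/9, so coercivity still holds. The condition a(u,u) ≥ α||u||_{H^1}² reads (1−α)∫(u')² ≥ (α−c)∫u². Any admissible α is ≤ 1 (rapidly oscillating u have ∫u²/∫(u')² → 0), and α = 1 would force 0 ≥ (1−c)∫u², impossible since c < 1; so 1−α > 0. By the sharp Poincaré inequality on H^1_0 of an interval of length L, ∫(u')² ≥ (π/L)²∫u² with equality for the first sine mode sin(π(x−x₀)/L) (x₀ the left endpoint), so the inequality holds for all u iff (1−α)(π/L)² ≥ α − c, i.e. α ≤ ((π/L)² + c)/((π/L)² + 1) = (1 + c(L/π)²)/(1 + (L/π)²). (Direct route, valid since c ≤ 0: Poincaré gives c∫u² ≥ c(L/π)²∫(u')², so a(u,u) ≥ (1 + c(L/π)²)∫(u')², while ||u||_{H^1}² ≤ (1 + (L/π)²)∫(u')²; dividing yields the same α.) With (π/L)² = 4*π^2/9 and c = -10/3, the largest admissible constant is α = ((π/L)² + c)/((π/L)² + 1).
Simplifying, α = 2*(-15 + 2*π^2)/(9 + 4*π^2).


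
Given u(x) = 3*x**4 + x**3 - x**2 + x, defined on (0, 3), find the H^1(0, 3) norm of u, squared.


||u||_{H^1}^2 = 10612311/140

The H^1 norm (squared) on an interval (0, L) is
  ||u||_{H^1}^2 = ∫_0^L u(x)^2 dx + ∫_0^L u'(x)^2 dx.
Compute u'(x) = 12*x**3 + 3*x**2 - 2*x + 1.
Then u(x)^2 = 9*x**8 + 6*x**7 - 5*x**6 + 4*x**5 + 3*x**4 - 2*x**3 + x**2 and u'(x)^2 = 144*x**6 + 72*x**5 - 39*x**4 + 12*x**3 + 10*x**2 - 4*x + 1.
Integrate each monomial from 0 to 3 using ∫_0^3 c·x^n dx = c·3^(n+1)/(n+1):
  ∫_0^3 u(x)^2 dx = ∫_0^3 (9*x^8 + 6*x^7 - 5*x^6 + 4*x^5 + 3*x^4 - 2*x^3 + x^2) dx. Term by term:
    ∫_0^3 9*x^8 dx = 19683;  ∫_0^3 6*x^7 dx = 19683/4;  ∫_0^3 -5*x^6 dx = -10935/7;
    ∫_0^3 4*x^5 dx = 486;  ∫_0^3 3*x^4 dx = 729/5;  ∫_0^3 -2*x^3 dx = -81/2;
    ∫_0^3 x^2 dx = 9.
  Sum: 19683 + 19683/4 − 10935/7 + 486 + 729/5 − 81/2 + 9 = 3309867/140.
  ∫_0^3 u'(x)^2 dx = ∫_0^3 (144*x^6 + 72*x^5 - 39*x^4 + 12*x^3 + 10*x^2 - 4*x + 1) dx. Term by term:
    ∫_0^3 144*x^6 dx = 314928/7;  ∫_0^3 72*x^5 dx = 8748;  ∫_0^3 -39*x^4 dx = -9477/5;
    ∫_0^3 12*x^3 dx = 243;  ∫_0^3 10*x^2 dx = 90;  ∫_0^3 -4*x dx = -18;
    ∫_0^3 1 dx = 3.
  Sum: 314928/7 + 8748 − 9477/5 + 243 + 90 − 18 + 3 = 1825611/35.
Adding: ||u||_{H^1}^2 = 3309867/140 + 1825611/35 = 10612311/140.


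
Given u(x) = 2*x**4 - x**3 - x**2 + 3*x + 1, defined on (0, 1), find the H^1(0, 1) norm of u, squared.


||u||_{H^1}^2 = 9991/630

The H^1 norm (squared) on an interval (0, L) is
  ||u||_{H^1}^2 = ∫_0^L u(x)^2 dx + ∫_0^L u'(x)^2 dx.
Compute u'(x) = 8*x**3 - 3*x**2 - 2*x + 3.
Then u(x)^2 = 4*x**8 - 4*x**7 - 3*x**6 + 14*x**5 - x**4 - 8*x**3 + 7*x**2 + 6*x + 1 and u'(x)^2 = 64*x**6 - 48*x**5 - 23*x**4 + 60*x**3 - 14*x**2 - 12*x + 9.
Integrate each monomial from 0 to 1 using ∫_0^1 c·x^n dx = c·1^(n+1)/(n+1):
  ∫_0^1 u(x)^2 dx = ∫_0^1 (4*x^8 - 4*x^7 - 3*x^6 + 14*x^5 - x^4 - 8*x^3 + 7*x^2 + 6*x + 1) dx. Term by term:
    ∫_0^1 4*x^8 dx = 4/9;  ∫_0^1 -4*x^7 dx = -1/2;  ∫_0^1 -3*x^6 dx = -3/7;
    ∫_0^1 14*x^5 dx = 7/3;  ∫_0^1 -x^4 dx = -1/5;  ∫_0^1 -8*x^3 dx = -2;
    ∫_0^1 7*x^2 dx = 7/3;  ∫_0^1 6*x dx = 3;  ∫_0^1 1 dx = 1.
  Sum: 4/9 − 1/2 − 3/7 + 7/3 − 1/5 − 2 + 7/3 + 3 + 1 = 3769/630.
  ∫_0^1 u'(x)^2 dx = ∫_0^1 (64*x^6 - 48*x^5 - 23*x^4 + 60*x^3 - 14*x^2 - 12*x + 9) dx. Term by term:
    ∫_0^1 64*x^6 dx = 64/7;  ∫_0^1 -48*x^5 dx = -8;  ∫_0^1 -23*x^4 dx = -23/5;
    ∫_0^1 60*x^3 dx = 15;  ∫_0^1 -14*x^2 dx = -14/3;  ∫_0^1 -12*x dx = -6;
    ∫_0^1 9 dx = 9.
  Sum: 64/7 − 8 − 23/5 + 15 − 14/3 − 6 + 9 = 1037/105.
Adding: ||u||_{H^1}^2 = 3769/630 + 1037/105 = 9991/630.


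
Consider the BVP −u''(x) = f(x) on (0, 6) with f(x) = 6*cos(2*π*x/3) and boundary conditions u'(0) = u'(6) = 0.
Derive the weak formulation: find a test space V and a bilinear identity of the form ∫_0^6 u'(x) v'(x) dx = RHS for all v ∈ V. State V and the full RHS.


V = H^1(0, 6) (no boundary constraint on v; u is determined up to an additive constant); weak form: ∫_0^6 u'v' dx = ∫_0^6 (6*cos(2*π*x/3)) v dx for all v ∈ V.

Multiply both sides by a test function v and integrate from 0 to 6:
  ∫_0^6 −u''(x) v(x) dx = ∫_0^6 f(x) v(x) dx.
Integrate the LHS by parts once:
  ∫_0^6 −u'' v dx = −[u'(x) v(x)]_0^6 + ∫_0^6 u'(x) v'(x) dx.
Thus ∫_0^6 u'(x) v'(x) dx = ∫_0^6 f(x) v(x) dx + [u'(x) v(x)]_0^6.
Choose V so that boundary terms are either known or forced to vanish.
u has homogeneous Neumann: u'(0) = u'(6) = 0. So [u' v]_0^6 = 0·v(6) − 0·v(0) = 0 for any v; take V = H^1(0, 6).
Weak formulation: find u (satisfying any essential BC) such that ∫_0^6 u'(x) v'(x) dx = ∫_0^6 f v dx for all v ∈ V (homogeneous Neumann, so boundary terms vanish).
Substituting f(x) = 6*cos(2*π*x/3), the right-hand side is ∫_0^6 (6*cos(2*π*x/3)) v dx.
Compatibility check (pure Neumann): taking v ≡ 1 ∈ V gives 0 = ∫_0^6 f dx + (0) − (0), i.e. ∫_0^6 f dx must equal u'(0) − u'(6) = 0. Indeed ∫_0^6 (6*cos(2*π*x/3)) dx = 0, so the data are compatible. The solution is then unique only up to an additive constant (fix it e.g. by requiring ∫_0^6 u dx = 0).


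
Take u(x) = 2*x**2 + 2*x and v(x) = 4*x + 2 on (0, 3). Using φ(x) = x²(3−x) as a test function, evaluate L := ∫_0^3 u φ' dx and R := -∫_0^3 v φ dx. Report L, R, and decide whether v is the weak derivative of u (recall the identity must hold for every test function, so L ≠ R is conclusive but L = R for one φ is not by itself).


LHS = -621/10, RHS = -621/10. Yes, v = u' weakly.

u(x) = 2*x**2 + 2*x, classical derivative u'(x) = 4*x + 2.
φ(x) = x²(3−x), so φ'(x) = 3*x*(2 - x).
Note φ(0) = φ(3) = 0, so the boundary term u·φ vanishes.
LHS = ∫_0^3 u(x) φ'(x) dx = ∫_0^3 (-6*x^4 + 6*x^3 + 12*x^2) dx. Term by term:
  ∫_0^3 -6*x^4 dx = -1458/5;  ∫_0^3 6*x^3 dx = 243/2;  ∫_0^3 12*x^2 dx = 108.
Sum: -1458/5 + 243/2 + 108 = -621/10.
So LHS = -621/10.
∫_0^3 v(x) φ(x) dx = ∫_0^3 (-4*x^4 + 10*x^3 + 6*x^2) dx. Term by term:
  ∫_0^3 -4*x^4 dx = -972/5;  ∫_0^3 10*x^3 dx = 405/2;  ∫_0^3 6*x^2 dx = 54.
Sum: -972/5 + 405/2 + 54 = 621/10.
So RHS = -∫_0^3 v(x) φ(x) dx = -621/10.
LHS = RHS, so the identity holds for this test φ.
Moreover u is smooth here and v(x) = u'(x) = 4*x + 2 pointwise, so the identity holds for every test function. Hence v is the weak derivative of u.


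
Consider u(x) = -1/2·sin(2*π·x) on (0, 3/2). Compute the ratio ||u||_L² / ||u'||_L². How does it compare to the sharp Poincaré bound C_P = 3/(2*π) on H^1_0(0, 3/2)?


||u||_L² / ||u'||_L² = 1/(2*π) < C_P = 3/(2*π).

u(x) = -1/2·sin(2*π·x), so u'(x) = -π*cos(2*π*x).
Writing u(x) = A·sin(kπx/L) with A = -1/2 and k = 3, use ∫_0^L sin²(kπx/L) dx = L/2 and ∫_0^L cos²(kπx/L) dx = L/2.
u² = 1/4·sin²(2*π·x) and (u')² = π^2·cos²(2*π·x), and each of sin², cos² integrates to L/2 = 3/4 over (0, 3/2).
∫_0^3/2 u² dx = 3/16, so ||u||_L² = sqrt(3)/4.
∫_0^3/2 (u')² dx = 3*π^2/4, so ||u'||_L² = sqrt(3)*π/2.
Ratio ||u||_L² / ||u'||_L² = 1/(2*π).
Sharp Poincaré constant on H^1_0(0, 3/2) is C_P = L/π = 3/(2*π), achieved by sin(2*π/3·x).
This is the k = 3 harmonic; the ratio L/(kπ) is strictly less than C_P = L/π, consistent with the sharp inequality ||u||_L² ≤ C_P ||u'||_L².


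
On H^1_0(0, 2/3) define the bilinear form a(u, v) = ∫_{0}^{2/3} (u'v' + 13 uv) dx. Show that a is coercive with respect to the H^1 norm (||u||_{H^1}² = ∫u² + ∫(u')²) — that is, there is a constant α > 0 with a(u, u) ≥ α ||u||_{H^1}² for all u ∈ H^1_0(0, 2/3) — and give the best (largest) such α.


α = 1

Coercivity of a(·,·) on H^1_0(0, 2/3) means a(u, u) ≥ α ||u||_{H^1}² for every u ∈ H^1_0.
The interval has length L = 2/3, and Poincaré/coercivity depend only on L. Here a(u, u) = ∫(u')² + (13)·∫u².
Here c = 13 ≥ 1, so a(u,u) = ∫(u')² + c∫u² ≥ ∫(u')² + ∫u² = ||u||_{H^1}², i.e. α = 1 works. No larger α is possible: a(u,u) ≥ α||u||_{H^1}² means (1−α)∫(u')² ≥ (α−c)∫u², and for the modes u_n = sin(nπ(x−x₀)/L) (x₀ the left endpoint) one has ∫u_n²/∫(u_n')² = (L/(nπ))² → 0, so a(u_n,u_n)/||u_n||_{H^1}² → 1. Hence the optimal constant is α = 1.
Therefore α = 1.


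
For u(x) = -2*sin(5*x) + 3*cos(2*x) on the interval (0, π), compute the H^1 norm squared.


||u||_{H^1(0,π)}^2 = -200/7 + 149*π/2

u'(x) = -6*sin(2*x) - 10*cos(5*x).
Expand u² and (u')² and integrate term by term on (0, π), using: for integers n ≥ 1, ∫_0^π sin²(nx) dx = ∫_0^π cos²(nx) dx = π/2; for n ≠ n', ∫_0^π sin(nx)sin(n'x) dx = ∫_0^π cos(nx)cos(n'x) dx = 0; and by product-to-sum, ∫_0^π sin(nx)cos(n'x) dx = ½∫_0^π [sin((n+n')x) + sin((n−n')x)] dx, which is 0 when n+n' is even and 2n/(n²−n'²) when n+n' is odd (it need not vanish on (0, π)).
  u² squared terms: (-2)²·∫sin(5x)² dx = 4·π/2 = 2*π;  (3)²·∫cos(2x)² dx = 9·π/2 = 9*π/2.
  u² cross terms: 2·(-2)·(3)·∫sin(5x)·cos(2x) dx = -12·(10/21) = -40/7.
  So ∫_0^π u² dx = 2*π + 9*π/2 − 40/7 = -40/7 + 13*π/2.
  (u')² squared terms: (-10)²·∫cos(5x)² dx = 100·π/2 = 50*π;  (-6)²·∫sin(2x)² dx = 36·π/2 = 18*π.
  (u')² cross terms: 2·(-10)·(-6)·∫cos(5x)·sin(2x) dx = 120·(-4/21) = -160/7.
  So ∫_0^π (u')² dx = 50*π + 18*π − 160/7 = -160/7 + 68*π.
||u||_{H^1}^2 = (-40/7 + 13*π/2) + (-160/7 + 68*π) = -200/7 + 149*π/2.


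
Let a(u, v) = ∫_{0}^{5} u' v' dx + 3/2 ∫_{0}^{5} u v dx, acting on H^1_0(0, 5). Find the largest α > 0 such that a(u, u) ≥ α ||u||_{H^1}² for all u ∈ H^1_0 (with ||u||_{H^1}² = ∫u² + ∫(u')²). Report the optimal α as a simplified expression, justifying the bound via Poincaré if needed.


α = 1

Coercivity of a(·,·) on H^1_0(0, 5) means a(u, u) ≥ α ||u||_{H^1}² for every u ∈ H^1_0.
The interval has length L = 5, and Poincaré/coercivity depend only on L. Here a(u, u) = ∫(u')² + (3/2)·∫u².
Here c = 3/2 ≥ 1, so a(u,u) = ∫(u')² + c∫u² ≥ ∫(u')² + ∫u² = ||u||_{H^1}², i.e. α = 1 works. No larger α is possible: a(u,u) ≥ α||u||_{H^1}² means (1−α)∫(u')² ≥ (α−c)∫u², and for the modes u_n = sin(nπ(x−x₀)/L) (x₀ the left endpoint) one has ∫u_n²/∫(u_n')² = (L/(nπ))² → 0, so a(u_n,u_n)/||u_n||_{H^1}² → 1. Hence the optimal constant is α = 1.
Therefore α = 1.


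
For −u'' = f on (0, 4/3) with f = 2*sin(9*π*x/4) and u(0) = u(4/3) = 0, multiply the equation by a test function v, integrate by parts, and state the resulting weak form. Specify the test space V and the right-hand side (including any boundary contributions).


V = H^1_0(0, 4/3) (so v(0) = v(4/3) = 0); weak form: ∫_0^4/3 u'v' dx = ∫_0^4/3 (2*sin(9*π*x/4)) v dx for all v ∈ V.

Multiply both sides by a test function v and integrate from 0 to 4/3:
  ∫_0^4/3 −u''(x) v(x) dx = ∫_0^4/3 f(x) v(x) dx.
Integrate the LHS by parts once:
  ∫_0^4/3 −u'' v dx = −[u'(x) v(x)]_0^4/3 + ∫_0^4/3 u'(x) v'(x) dx.
Thus ∫_0^4/3 u'(x) v'(x) dx = ∫_0^4/3 f(x) v(x) dx + [u'(x) v(x)]_0^4/3.
Choose V so that boundary terms are either known or forced to vanish.
u is Dirichlet: u(0) = u(4/3) = 0. Let V = H^1_0(0, 4/3); then v(0) = v(4/3) = 0, and [u' v]_0^4/3 = 0.
Weak formulation: find u (satisfying any essential BC) such that ∫_0^4/3 u'(x) v'(x) dx = ∫_0^4/3 f v dx for all v ∈ V.
Substituting f(x) = 2*sin(9*π*x/4), the right-hand side is ∫_0^4/3 (2*sin(9*π*x/4)) v dx.


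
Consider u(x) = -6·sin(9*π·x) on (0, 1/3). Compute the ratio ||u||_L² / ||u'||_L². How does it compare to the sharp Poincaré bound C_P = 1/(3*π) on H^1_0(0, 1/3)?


||u||_L² / ||u'||_L² = 1/(9*π) < C_P = 1/(3*π).

u(x) = -6·sin(9*π·x), so u'(x) = -54*π*cos(9*π*x).
Writing u(x) = A·sin(kπx/L) with A = -6 and k = 3, use ∫_0^L sin²(kπx/L) dx = L/2 and ∫_0^L cos²(kπx/L) dx = L/2.
u² = 36·sin²(9*π·x) and (u')² = 2916*π^2·cos²(9*π·x), and each of sin², cos² integrates to L/2 = 1/6 over (0, 1/3).
∫_0^1/3 u² dx = 6, so ||u||_L² = sqrt(6).
∫_0^1/3 (u')² dx = 486*π^2, so ||u'||_L² = 9*sqrt(6)*π.
Ratio ||u||_L² / ||u'||_L² = 1/(9*π).
Sharp Poincaré constant on H^1_0(0, 1/3) is C_P = L/π = 1/(3*π), achieved by sin(3*π·x).
This is the k = 3 harmonic; the ratio L/(kπ) is strictly less than C_P = L/π, consistent with the sharp inequality ||u||_L² ≤ C_P ||u'||_L².


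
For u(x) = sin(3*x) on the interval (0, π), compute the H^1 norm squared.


||u||_{H^1(0,π)}^2 = 5*π

u'(x) = 3*cos(3*x).
Expand u² and (u')² and integrate term by term on (0, π), using: for integers n ≥ 1, ∫_0^π sin²(nx) dx = ∫_0^π cos²(nx) dx = π/2; for n ≠ n', ∫_0^π sin(nx)sin(n'x) dx = ∫_0^π cos(nx)cos(n'x) dx = 0; and by product-to-sum, ∫_0^π sin(nx)cos(n'x) dx = ½∫_0^π [sin((n+n')x) + sin((n−n')x)] dx, which is 0 when n+n' is even and 2n/(n²−n'²) when n+n' is odd (it need not vanish on (0, π)).
  u² squared terms: (1)²·∫sin(3x)² dx = 1·π/2 = π/2.
  So ∫_0^π u² dx = π/2.
  (u')² squared terms: (3)²·∫cos(3x)² dx = 9·π/2 = 9*π/2.
  So ∫_0^π (u')² dx = 9*π/2.
||u||_{H^1}^2 = (π/2) + (9*π/2) = 5*π.


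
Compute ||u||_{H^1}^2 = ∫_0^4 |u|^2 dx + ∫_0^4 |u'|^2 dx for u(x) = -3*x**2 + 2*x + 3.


||u||_{H^1}^2 = 22508/15

The H^1 norm (squared) on an interval (0, L) is
  ||u||_{H^1}^2 = ∫_0^L u(x)^2 dx + ∫_0^L u'(x)^2 dx.
Compute u'(x) = 2 - 6*x.
Then u(x)^2 = 9*x**4 - 12*x**3 - 14*x**2 + 12*x + 9 and u'(x)^2 = 36*x**2 - 24*x + 4.
Integrate each monomial from 0 to 4 using ∫_0^4 c·x^n dx = c·4^(n+1)/(n+1):
  ∫_0^4 u(x)^2 dx = ∫_0^4 (9*x^4 - 12*x^3 - 14*x^2 + 12*x + 9) dx. Term by term:
    ∫_0^4 9*x^4 dx = 9216/5;  ∫_0^4 -12*x^3 dx = -768;  ∫_0^4 -14*x^2 dx = -896/3;
    ∫_0^4 12*x dx = 96;  ∫_0^4 9 dx = 36.
  Sum: 9216/5 − 768 − 896/3 + 96 + 36 = 13628/15.
  ∫_0^4 u'(x)^2 dx = ∫_0^4 (36*x^2 - 24*x + 4) dx. Term by term:
    ∫_0^4 36*x^2 dx = 768;  ∫_0^4 -24*x dx = -192;  ∫_0^4 4 dx = 16.
  Sum: 768 − 192 + 16 = 592.
Adding: ||u||_{H^1}^2 = 13628/15 + 592 = 22508/15.


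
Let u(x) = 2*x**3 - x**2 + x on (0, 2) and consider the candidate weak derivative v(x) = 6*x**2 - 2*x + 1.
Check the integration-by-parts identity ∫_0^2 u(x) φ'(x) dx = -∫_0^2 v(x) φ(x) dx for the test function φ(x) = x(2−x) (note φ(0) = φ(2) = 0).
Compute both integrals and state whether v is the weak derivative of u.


LHS = -124/15, RHS = -124/15. Yes, v = u' weakly.

u(x) = 2*x**3 - x**2 + x, classical derivative u'(x) = 6*x**2 - 2*x + 1.
φ(x) = x(2−x), so φ'(x) = 2 - 2*x.
Note φ(0) = φ(2) = 0, so the boundary term u·φ vanishes.
LHS = ∫_0^2 u(x) φ'(x) dx = ∫_0^2 (-4*x^4 + 6*x^3 - 4*x^2 + 2*x) dx. Term by term:
  ∫_0^2 -4*x^4 dx = -128/5;  ∫_0^2 6*x^3 dx = 24;  ∫_0^2 -4*x^2 dx = -32/3;
  ∫_0^2 2*x dx = 4.
Sum: -128/5 + 24 − 32/3 + 4 = -124/15.
So LHS = -124/15.
∫_0^2 v(x) φ(x) dx = ∫_0^2 (-6*x^4 + 14*x^3 - 5*x^2 + 2*x) dx. Term by term:
  ∫_0^2 -6*x^4 dx = -192/5;  ∫_0^2 14*x^3 dx = 56;  ∫_0^2 -5*x^2 dx = -40/3;
  ∫_0^2 2*x dx = 4.
Sum: -192/5 + 56 − 40/3 + 4 = 124/15.
So RHS = -∫_0^2 v(x) φ(x) dx = -124/15.
LHS = RHS, so the identity holds for this test φ.
Moreover u is smooth here and v(x) = u'(x) = 6*x**2 - 2*x + 1 pointwise, so the identity holds for every test function. Hence v is the weak derivative of u.


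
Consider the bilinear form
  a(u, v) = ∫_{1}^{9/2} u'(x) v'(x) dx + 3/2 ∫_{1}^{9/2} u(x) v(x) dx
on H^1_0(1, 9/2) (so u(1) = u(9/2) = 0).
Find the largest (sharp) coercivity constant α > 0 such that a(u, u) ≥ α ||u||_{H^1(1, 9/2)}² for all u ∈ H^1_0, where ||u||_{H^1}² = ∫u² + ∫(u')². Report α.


α = 1

Coercivity of a(·,·) on H^1_0(1, 9/2) means a(u, u) ≥ α ||u||_{H^1}² for every u ∈ H^1_0.
The interval has length L = 7/2, and Poincaré/coercivity depend only on L. Here a(u, u) = ∫(u')² + (3/2)·∫u².
Here c = 3/2 ≥ 1, so a(u,u) = ∫(u')² + c∫u² ≥ ∫(u')² + ∫u² = ||u||_{H^1}², i.e. α = 1 works. No larger α is possible: a(u,u) ≥ α||u||_{H^1}² means (1−α)∫(u')² ≥ (α−c)∫u², and for the modes u_n = sin(nπ(x−x₀)/L) (x₀ the left endpoint) one has ∫u_n²/∫(u_n')² = (L/(nπ))² → 0, so a(u_n,u_n)/||u_n||_{H^1}² → 1. Hence the optimal constant is α = 1.
Therefore α = 1.


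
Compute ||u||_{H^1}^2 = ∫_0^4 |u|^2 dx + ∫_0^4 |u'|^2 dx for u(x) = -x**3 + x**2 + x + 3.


||u||_{H^1}^2 = 190712/105

The H^1 norm (squared) on an interval (0, L) is
  ||u||_{H^1}^2 = ∫_0^L u(x)^2 dx + ∫_0^L u'(x)^2 dx.
Compute u'(x) = -3*x**2 + 2*x + 1.
Then u(x)^2 = x**6 - 2*x**5 - x**4 - 4*x**3 + 7*x**2 + 6*x + 9 and u'(x)^2 = 9*x**4 - 12*x**3 - 2*x**2 + 4*x + 1.
Integrate each monomial from 0 to 4 using ∫_0^4 c·x^n dx = c·4^(n+1)/(n+1):
  ∫_0^4 u(x)^2 dx = ∫_0^4 (x^6 - 2*x^5 - x^4 - 4*x^3 + 7*x^2 + 6*x + 9) dx. Term by term:
    ∫_0^4 x^6 dx = 16384/7;  ∫_0^4 -2*x^5 dx = -4096/3;  ∫_0^4 -x^4 dx = -1024/5;
    ∫_0^4 -4*x^3 dx = -256;  ∫_0^4 7*x^2 dx = 448/3;  ∫_0^4 6*x dx = 48;
    ∫_0^4 9 dx = 36.
  Sum: 16384/7 − 4096/3 − 1024/5 − 256 + 448/3 + 48 + 36 = 26172/35.
  ∫_0^4 u'(x)^2 dx = ∫_0^4 (9*x^4 - 12*x^3 - 2*x^2 + 4*x + 1) dx. Term by term:
    ∫_0^4 9*x^4 dx = 9216/5;  ∫_0^4 -12*x^3 dx = -768;  ∫_0^4 -2*x^2 dx = -128/3;
    ∫_0^4 4*x dx = 32;  ∫_0^4 1 dx = 4.
  Sum: 9216/5 − 768 − 128/3 + 32 + 4 = 16028/15.
Adding: ||u||_{H^1}^2 = 26172/35 + 16028/15 = 190712/105.


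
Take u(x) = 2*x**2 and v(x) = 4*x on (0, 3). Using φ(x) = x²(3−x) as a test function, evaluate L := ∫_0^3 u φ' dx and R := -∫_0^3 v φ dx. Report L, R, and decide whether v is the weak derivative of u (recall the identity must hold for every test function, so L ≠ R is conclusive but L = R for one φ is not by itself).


LHS = -243/5, RHS = -243/5. Yes, v = u' weakly.

u(x) = 2*x**2, classical derivative u'(x) = 4*x.
φ(x) = x²(3−x), so φ'(x) = 3*x*(2 - x).
Note φ(0) = φ(3) = 0, so the boundary term u·φ vanishes.
LHS = ∫_0^3 u(x) φ'(x) dx = ∫_0^3 (-6*x^4 + 12*x^3) dx. Term by term:
  ∫_0^3 -6*x^4 dx = -1458/5;  ∫_0^3 12*x^3 dx = 243.
Sum: -1458/5 + 243 = -243/5.
So LHS = -243/5.
∫_0^3 v(x) φ(x) dx = ∫_0^3 (-4*x^4 + 12*x^3) dx. Term by term:
  ∫_0^3 -4*x^4 dx = -972/5;  ∫_0^3 12*x^3 dx = 243.
Sum: -972/5 + 243 = 243/5.
So RHS = -∫_0^3 v(x) φ(x) dx = -243/5.
LHS = RHS, so the identity holds for this test φ.
Moreover u is smooth here and v(x) = u'(x) = 4*x pointwise, so the identity holds for every test function. Hence v is the weak derivative of u.


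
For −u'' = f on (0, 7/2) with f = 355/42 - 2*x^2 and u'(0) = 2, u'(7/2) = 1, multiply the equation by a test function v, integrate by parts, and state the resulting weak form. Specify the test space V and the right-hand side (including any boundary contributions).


V = H^1(0, 7/2) (v unrestricted at boundary; u is determined up to an additive constant); weak form: ∫_0^7/2 u'v' dx = ∫_0^7/2 (355/42 - 2*x^2) v dx + v(7/2) − 2·v(0) for all v ∈ V.

Multiply both sides by a test function v and integrate from 0 to 7/2:
  ∫_0^7/2 −u''(x) v(x) dx = ∫_0^7/2 f(x) v(x) dx.
Integrate the LHS by parts once:
  ∫_0^7/2 −u'' v dx = −[u'(x) v(x)]_0^7/2 + ∫_0^7/2 u'(x) v'(x) dx.
Thus ∫_0^7/2 u'(x) v'(x) dx = ∫_0^7/2 f(x) v(x) dx + [u'(x) v(x)]_0^7/2.
Choose V so that boundary terms are either known or forced to vanish.
u has inhomogeneous Neumann u'(0) = 2, u'(7/2) = 1. [u' v]_0^7/2 = (1)·v(7/2) − (2)·v(0) = v(7/2) − 2·v(0). Take V = H^1(0, 7/2); boundary term becomes part of RHS.
Weak formulation: find u (satisfying any essential BC) such that ∫_0^7/2 u'(x) v'(x) dx = ∫_0^7/2 f v dx + v(7/2) − 2·v(0) for all v ∈ V (Neumann data are natural BCs: they enter the RHS as boundary terms).
Substituting f(x) = 355/42 - 2*x^2, the right-hand side is ∫_0^7/2 (355/42 - 2*x^2) v dx + v(7/2) − 2·v(0).
Compatibility check (pure Neumann): taking v ≡ 1 ∈ V gives 0 = ∫_0^7/2 f dx + (1) − (2), i.e. ∫_0^7/2 f dx must equal u'(0) − u'(7/2) = 1. Indeed ∫_0^7/2 (355/42 - 2*x^2) dx = 1, so the data are compatible. The solution is then unique only up to an additive constant (fix it e.g. by requiring ∫_0^7/2 u dx = 0).


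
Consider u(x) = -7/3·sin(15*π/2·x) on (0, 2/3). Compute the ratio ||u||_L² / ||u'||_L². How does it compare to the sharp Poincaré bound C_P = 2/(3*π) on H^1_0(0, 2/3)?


||u||_L² / ||u'||_L² = 2/(15*π) < C_P = 2/(3*π).

u(x) = -7/3·sin(15*π/2·x), so u'(x) = -35*π*cos(15*π*x/2)/2.
Writing u(x) = A·sin(kπx/L) with A = -7/3 and k = 5, use ∫_0^L sin²(kπx/L) dx = L/2 and ∫_0^L cos²(kπx/L) dx = L/2.
u² = 49/9·sin²(15*π/2·x) and (u')² = 1225*π^2/4·cos²(15*π/2·x), and each of sin², cos² integrates to L/2 = 1/3 over (0, 2/3).
∫_0^2/3 u² dx = 49/27, so ||u||_L² = 7*sqrt(3)/9.
∫_0^2/3 (u')² dx = 1225*π^2/12, so ||u'||_L² = 35*sqrt(3)*π/6.
Ratio ||u||_L² / ||u'||_L² = 2/(15*π).
Sharp Poincaré constant on H^1_0(0, 2/3) is C_P = L/π = 2/(3*π), achieved by sin(3*π/2·x).
This is the k = 5 harmonic; the ratio L/(kπ) is strictly less than C_P = L/π, consistent with the sharp inequality ||u||_L² ≤ C_P ||u'||_L².


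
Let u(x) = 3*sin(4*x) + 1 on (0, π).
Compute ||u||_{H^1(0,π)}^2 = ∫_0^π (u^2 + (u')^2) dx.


||u||_{H^1(0,π)}^2 = 155*π/2

u'(x) = 12*cos(4*x).
Expand u² and (u')² and integrate term by term on (0, π), using: for integers n ≥ 1, ∫_0^π sin²(nx) dx = ∫_0^π cos²(nx) dx = π/2; for n ≠ n', ∫_0^π sin(nx)sin(n'x) dx = ∫_0^π cos(nx)cos(n'x) dx = 0; and by product-to-sum, ∫_0^π sin(nx)cos(n'x) dx = ½∫_0^π [sin((n+n')x) + sin((n−n')x)] dx, which is 0 when n+n' is even and 2n/(n²−n'²) when n+n' is odd (it need not vanish on (0, π)). For the constant mode: ∫_0^π 1 dx = π, ∫_0^π cos(nx) dx = 0, ∫_0^π sin(nx) dx = (1−(−1)^n)/n.
  u² squared terms: (1)²·∫1 dx = 1·π = π;  (3)²·∫sin(4x)² dx = 9·π/2 = 9*π/2.
  u² cross terms: 2·(1)·(3)·∫1·sin(4x) dx = 6·(0) = 0.
  So ∫_0^π u² dx = π + 9*π/2 + 0 = 11*π/2.
  (u')² squared terms: (12)²·∫cos(4x)² dx = 144·π/2 = 72*π.
  So ∫_0^π (u')² dx = 72*π.
||u||_{H^1}^2 = (11*π/2) + (72*π) = 155*π/2.


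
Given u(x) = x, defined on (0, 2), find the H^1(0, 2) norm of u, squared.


||u||_{H^1}^2 = 14/3

The H^1 norm (squared) on an interval (0, L) is
  ||u||_{H^1}^2 = ∫_0^L u(x)^2 dx + ∫_0^L u'(x)^2 dx.
Compute u'(x) = 1.
Then u(x)^2 = x**2 and u'(x)^2 = 1.
Integrate each monomial from 0 to 2 using ∫_0^2 c·x^n dx = c·2^(n+1)/(n+1):
  ∫_0^2 u(x)^2 dx = ∫_0^2 (x^2) dx. Term by term:
    ∫_0^2 x^2 dx = 8/3.
  ∫_0^2 u'(x)^2 dx = ∫_0^2 (1) dx. Term by term:
    ∫_0^2 1 dx = 2.
Adding: ||u||_{H^1}^2 = 8/3 + 2 = 14/3.


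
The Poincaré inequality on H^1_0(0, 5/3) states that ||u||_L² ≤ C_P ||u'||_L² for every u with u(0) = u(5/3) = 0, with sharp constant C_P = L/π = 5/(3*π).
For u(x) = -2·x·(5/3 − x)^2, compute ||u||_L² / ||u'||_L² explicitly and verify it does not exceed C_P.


||u||_L² / ||u'||_L² = 5*sqrt(14)/42 < C_P = 5/(3*π).

u(x) = -2·x·(5/3 − x)^2, so u'(x) = -6*x^2 + 40*x/3 - 50/9.
u(x) = -2·x·(5/3 − x)^2 vanishes at x = 0 and x = 5/3, so u ∈ H^1_0(0, 5/3). Differentiate via the product rule and integrate the resulting polynomials term by term.
  ∫_0^5/3 u² dx = ∫_0^5/3 (4*x^6 - 80*x^5/3 + 200*x^4/3 - 2000*x^3/27 + 2500*x^2/81) dx. Term by term:
    ∫_0^5/3 4*x^6 dx = 312500/15309;  ∫_0^5/3 -80*x^5/3 dx = -625000/6561;  ∫_0^5/3 200*x^4/3 dx = 125000/729;
    ∫_0^5/3 -2000*x^3/27 dx = -312500/2187;  ∫_0^5/3 2500*x^2/81 dx = 312500/6561.
  Sum: 312500/15309 − 625000/6561 + 125000/729 − 312500/2187 + 312500/6561 = 62500/45927.
  ∫_0^5/3 (u')² dx = ∫_0^5/3 (36*x^4 - 160*x^3 + 2200*x^2/9 - 4000*x/27 + 2500/81) dx. Term by term:
    ∫_0^5/3 36*x^4 dx = 2500/27;  ∫_0^5/3 -160*x^3 dx = -25000/81;  ∫_0^5/3 2200*x^2/9 dx = 275000/729;
    ∫_0^5/3 -4000*x/27 dx = -50000/243;  ∫_0^5/3 2500/81 dx = 12500/243.
  Sum: 2500/27 − 25000/81 + 275000/729 − 50000/243 + 12500/243 = 5000/729.
∫_0^5/3 u² dx = 62500/45927, so ||u||_L² = 250*sqrt(7)/567.
∫_0^5/3 (u')² dx = 5000/729, so ||u'||_L² = 50*sqrt(2)/27.
Ratio ||u||_L² / ||u'||_L² = 5*sqrt(14)/42.
Sharp Poincaré constant on H^1_0(0, 5/3) is C_P = L/π = 5/(3*π), achieved by sin(3*π/5·x).
A polynomial bump cannot attain the sharp Poincaré constant (only the first sine eigenfunction does), so the ratio is strictly less than C_P, consistent with ||u||_L² ≤ C_P ||u'||_L².
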